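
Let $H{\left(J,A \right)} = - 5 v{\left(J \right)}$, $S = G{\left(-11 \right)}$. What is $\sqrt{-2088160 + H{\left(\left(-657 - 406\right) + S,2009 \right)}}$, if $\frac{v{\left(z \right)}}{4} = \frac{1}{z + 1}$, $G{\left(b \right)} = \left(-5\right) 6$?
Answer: $\frac{5 i \sqrt{6225139011}}{273} \approx 1445.0 i$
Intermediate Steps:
$G{\left(b \right)} = -30$
$v{\left(z \right)} = \frac{4}{1 + z}$ ($v{\left(z \right)} = \frac{4}{z + 1} = \frac{4}{1 + z}$)
$S = -30$
$H{\left(J,A \right)} = - \frac{20}{1 + J}$ ($H{\left(J,A \right)} = - 5 \frac{4}{1 + J} = - \frac{20}{1 + J}$)
$\sqrt{-2088160 + H{\left(\left(-657 - 406\right) + S,2009 \right)}} = \sqrt{-2088160 - \frac{20}{1 - 1093}} = \sqrt{-2088160 - \frac{20}{-1092}} = \sqrt{-2088160 - - \frac{5}{273}} = \sqrt{-2088160 + \frac{5}{273}} = \sqrt{- \frac{570067675}{273}} = \frac{5 i \sqrt{6225139011}}{273}$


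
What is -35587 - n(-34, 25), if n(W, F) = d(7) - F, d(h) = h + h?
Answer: -35576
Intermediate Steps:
d(h) = 2*h
n(W, F) = 14 - F (n(W, F) = 2*7 - F = 14 - F)
-35587 - n(-34, 25) = -35587 - (14 - 1*25) = -35587 - (14 - 25) = -35587 - 1*(-11) = -35587 + 11 = -35576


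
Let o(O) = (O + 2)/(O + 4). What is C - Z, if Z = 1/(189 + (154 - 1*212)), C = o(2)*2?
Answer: 521/393 ≈ 1.3257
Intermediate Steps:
o(O) = (2 + O)/(4 + O)
C = 4/3 (C = ((2 + 2)/(4 + 2))*2 = (4/6)*2 = ((⅙)*4)*2 = (⅔)*2 = 4/3 ≈ 1.3333)
Z = 1/131 (Z = 1/(189 + (154 - 212)) = 1/(189 - 58) = 1/131 ≈ 0.0076336)
C - Z = 4/3 - 1*1/131 = 4/3 - 1/131 = 521/393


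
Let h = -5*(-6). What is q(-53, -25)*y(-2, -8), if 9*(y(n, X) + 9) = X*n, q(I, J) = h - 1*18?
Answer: -260/3 ≈ -86.667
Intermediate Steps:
h = 30
q(I, J) = 12 (q(I, J) = 30 - 1*18 = 30 - 18 = 12)
y(n, X) = -9 + X*n/9 (y(n, X) = -9 + (X*n)/9 = -9 + X*n/9)
q(-53, -25)*y(-2, -8) = 12*(-9 + (⅑)*(-8)*(-2)) = 12*(-9 + 16/9) = 12*(-65/9) = -260/3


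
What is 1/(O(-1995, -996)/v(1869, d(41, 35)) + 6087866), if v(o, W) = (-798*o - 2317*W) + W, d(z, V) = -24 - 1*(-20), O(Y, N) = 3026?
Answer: 741099/4511711403221 ≈ 1.6426e-7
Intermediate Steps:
d(z, V) = -4 (d(z, V) = -24 + 20 = -4)
v(o, W) = -2316*W - 798*o (v(o, W) = (-2317*W - 798*o) + W = -2316*W - 798*o)
1/(O(-1995, -996)/v(1869, d(41, 35)) + 6087866) = 1/(3026/(-2316*(-4) - 798*1869) + 6087866) = 1/(3026/(9264 - 1491462) + 6087866) = 1/(3026/(-1482198) + 6087866) = 1/(3026*(-1/1482198) + 6087866) = 1/(-1513/741099 + 6087866) = 1/(4511711403221/741099) = 741099/4511711403221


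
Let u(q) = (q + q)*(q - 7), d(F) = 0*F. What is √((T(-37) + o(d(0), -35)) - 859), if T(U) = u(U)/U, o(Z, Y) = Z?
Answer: I*√947 ≈ 30.773*I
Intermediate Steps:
d(F) = 0
u(q) = 2*q*(-7 + q) (u(q) = (2*q)*(-7 + q) = 2*q*(-7 + q))
T(U) = -14 + 2*U (T(U) = (2*U*(-7 + U))/U = -14 + 2*U)
√((T(-37) + o(d(0), -35)) - 859) = √(((-14 + 2*(-37)) + 0) - 859) = √(((-14 - 74) + 0) - 859) = √((-88 + 0) - 859) = √(-88 - 859) = √(-947) = I*√947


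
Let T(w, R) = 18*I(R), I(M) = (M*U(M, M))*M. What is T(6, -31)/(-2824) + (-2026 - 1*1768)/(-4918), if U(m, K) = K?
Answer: 661983185/3472108 ≈ 190.66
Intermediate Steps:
I(M) = M³ (I(M) = (M*M)*M = M²*M = M³)
T(w, R) = 18*R³
T(6, -31)/(-2824) + (-2026 - 1*1768)/(-4918) = (18*(-31)³)/(-2824) + (-2026 - 1*1768)/(-4918) = (18*(-29791))*(-1/2824) + (-2026 - 1768)*(-1/4918) = -536238*(-1/2824) - 3794*(-1/4918) = 268119/1412 + 1897/2459 = 661983185/3472108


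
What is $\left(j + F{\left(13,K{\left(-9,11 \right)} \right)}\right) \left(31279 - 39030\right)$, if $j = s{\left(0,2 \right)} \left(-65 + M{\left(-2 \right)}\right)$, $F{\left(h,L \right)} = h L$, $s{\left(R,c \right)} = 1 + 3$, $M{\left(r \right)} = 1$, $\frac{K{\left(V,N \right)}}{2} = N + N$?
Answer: $-2449316$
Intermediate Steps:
$K{\left(V,N \right)} = 4 N$ ($K{\left(V,N \right)} = 2 \left(N + N\right) = 2 \cdot 2 N = 4 N$)
$s{\left(R,c \right)} = 4$
$F{\left(h,L \right)} = L h$
$j = -256$ ($j = 4 \left(-65 + 1\right) = 4 \left(-64\right) = -256$)
$\left(j + F{\left(13,K{\left(-9,11 \right)} \right)}\right) \left(31279 - 39030\right) = \left(-256 + 4 \cdot 11 \cdot 13\right) \left(31279 - 39030\right) = \left(-256 + 44 \cdot 13\right) \left(-7751\right) = \left(-256 + 572\right) \left(-7751\right) = 316 \left(-7751\right) = -2449316$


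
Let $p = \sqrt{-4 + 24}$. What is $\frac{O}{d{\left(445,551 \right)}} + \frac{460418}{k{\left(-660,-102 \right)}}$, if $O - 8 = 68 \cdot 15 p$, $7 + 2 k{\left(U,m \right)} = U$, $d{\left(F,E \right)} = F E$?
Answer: $- \frac{7785668196}{5639485} + \frac{408 \sqrt{5}}{49039} \approx -1380.5$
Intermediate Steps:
$p = 2 \sqrt{5}$ ($p = \sqrt{20} = 2 \sqrt{5} \approx 4.4721$)
$d{\left(F,E \right)} = E F$
$k{\left(U,m \right)} = - \frac{7}{2} + \frac{U}{2}$
$O = 8 + 2040 \sqrt{5}$ ($O = 8 + 68 \cdot 15 \cdot 2 \sqrt{5} = 8 + 1020 \cdot 2 \sqrt{5} = 8 + 2040 \sqrt{5} \approx 4569.6$)
$\frac{O}{d{\left(445,551 \right)}} + \frac{460418}{k{\left(-660,-102 \right)}} = \frac{8 + 2040 \sqrt{5}}{551 \cdot 445} + \frac{460418}{- \frac{7}{2} + \frac{1}{2} \left(-660\right)} = \frac{8 + 2040 \sqrt{5}}{245195} + \frac{460418}{- \frac{7}{2} - 330} = \left(8 + 2040 \sqrt{5}\right) \frac{1}{245195} + \frac{460418}{- \frac{667}{2}} = \left(\frac{8}{245195} + \frac{408 \sqrt{5}}{49039}\right) + 460418 \left(- \frac{2}{667}\right) = \left(\frac{8}{245195} + \frac{408 \sqrt{5}}{49039}\right) - \frac{920836}{667} = - \frac{7785668196}{5639485} + \frac{408 \sqrt{5}}{49039}$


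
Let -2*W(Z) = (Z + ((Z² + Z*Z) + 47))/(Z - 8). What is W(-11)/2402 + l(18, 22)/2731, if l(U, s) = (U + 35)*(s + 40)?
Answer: 150346077/124637378 ≈ 1.2063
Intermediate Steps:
W(Z) = -(47 + Z + 2*Z²)/(2*(-8 + Z)) (W(Z) = -(Z + ((Z² + Z*Z) + 47))/(2*(Z - 8)) = -(Z + ((Z² + Z²) + 47))/(2*(-8 + Z)) = -(Z + (2*Z² + 47))/(2*(-8 + Z)) = -(Z + (47 + 2*Z²))/(2*(-8 + Z)) = -(47 + Z + 2*Z²)/(2*(-8 + Z)))
l(U, s) = (35 + U)*(40 + s)
W(-11)/2402 + l(18, 22)/2731 = ((-47 - 1*(-11) - 2*(-11)²)/(2*(-8 - 11)))/2402 + (1400 + 35*22 + 40*18 + 18*22)/2731 = ((½)*(-47 + 11 - 2*121)/(-19))*(1/2402) + (1400 + 770 + 720 + 396)*(1/2731) = ((½)*(-1/19)*(-47 + 11 - 242))*(1/2402) + 3286*(1/2731) = ((½)*(-1/19)*(-278))*(1/2402) + 3286/2731 = (139/19)*(1/2402) + 3286/2731 = 139/45638 + 3286/2731 = 150346077/124637378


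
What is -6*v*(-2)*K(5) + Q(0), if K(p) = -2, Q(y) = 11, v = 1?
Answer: -13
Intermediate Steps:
-6*v*(-2)*K(5) + Q(0) = -6*1*(-2)*(-2) + 11 = -(-12)*(-2) + 11 = -6*4 + 11 = -24 + 11 = -13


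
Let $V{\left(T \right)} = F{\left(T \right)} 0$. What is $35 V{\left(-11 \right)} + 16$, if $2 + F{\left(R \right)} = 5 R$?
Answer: $16$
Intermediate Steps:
$F{\left(R \right)} = -2 + 5 R$
$V{\left(T \right)} = 0$ ($V{\left(T \right)} = \left(-2 + 5 T\right) 0 = 0$)
$35 V{\left(-11 \right)} + 16 = 35 \cdot 0 + 16 = 0 + 16 = 16$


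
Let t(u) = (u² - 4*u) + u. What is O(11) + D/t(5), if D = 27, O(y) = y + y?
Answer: 247/10 ≈ 24.700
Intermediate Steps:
t(u) = u² - 3*u
O(y) = 2*y
O(11) + D/t(5) = 2*11 + 27/((5*(-3 + 5))) = 22 + 27/((5*2)) = 22 + 27/10 = 247/10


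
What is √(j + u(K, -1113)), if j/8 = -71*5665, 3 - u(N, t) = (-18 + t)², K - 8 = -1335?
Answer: I*√4496878 ≈ 2120.6*I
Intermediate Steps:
K = -1327 (K = 8 - 1335 = -1327)
u(N, t) = 3 - (-18 + t)²
j = -3217720 (j = 8*(-71*5665) = 8*(-402215) = -3217720)
√(j + u(K, -1113)) = √(-3217720 + (3 - (-18 - 1113)²)) = √(-3217720 + (3 - 1*(-1131)²)) = √(-3217720 + (3 - 1*1279161)) = √(-3217720 + (3 - 1279161)) = √(-3217720 - 1279158) = √(-4496878) = I*√4496878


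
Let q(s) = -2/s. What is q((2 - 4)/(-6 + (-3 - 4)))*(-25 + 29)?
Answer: -52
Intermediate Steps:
q((2 - 4)/(-6 + (-3 - 4)))*(-25 + 29) = (-2*(-6 + (-3 - 4))/(2 - 4))*(-25 + 29) = -2/((-2/(-6 - 7)))*4 = -2/((-2/(-13)))*4 = -2/((-2*(-1/13)))*4 = -2/2/13*4 = -2*13/2*4 = -13*4 = -52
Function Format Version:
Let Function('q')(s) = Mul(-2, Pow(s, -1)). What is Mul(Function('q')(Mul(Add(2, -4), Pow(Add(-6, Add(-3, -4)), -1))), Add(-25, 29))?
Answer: -52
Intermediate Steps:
Mul(Function('q')(Mul(Add(2, -4), Pow(Add(-6, Add(-3, -4)), -1))), Add(-25, 29)) = Mul(Mul(-2, Pow(Mul(Add(2, -4), Pow(Add(-6, Add(-3, -4)), -1)), -1)), Add(-25, 29)) = Mul(Mul(-2, Pow(Mul(-2, Pow(Add(-6, -7), -1)), -1)), 4) = Mul(Mul(-2, Pow(Mul(-2, Pow(-13, -1)), -1)), 4) = Mul(Mul(-2, Pow(Mul(-2, Rational(-1, 13)), -1)), 4) = Mul(Mul(-2, Pow(Rational(2, 13), -1)), 4) = Mul(Mul(-2, Rational(13, 2)), 4) = Mul(-13, 4) = -52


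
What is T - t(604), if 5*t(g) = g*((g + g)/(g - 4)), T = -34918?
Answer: -13185454/375 ≈ -35161.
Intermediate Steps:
t(g) = 2*g²/(5*(-4 + g)) (t(g) = (g*((g + g)/(g - 4)))/5 = (g*((2*g)/(-4 + g)))/5 = (g*(2*g/(-4 + g)))/5 = (2*g²/(-4 + g))/5 = 2*g²/(5*(-4 + g)))
T - t(604) = -34918 - 2*604²/(5*(-4 + 604)) = -34918 - 2*364816/(5*600) = -34918 - 1*91204/375 = -34918 - 91204/375 = -13185454/375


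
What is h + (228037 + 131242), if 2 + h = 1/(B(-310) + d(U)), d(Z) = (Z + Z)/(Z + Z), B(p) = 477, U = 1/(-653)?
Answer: 171734407/478 ≈ 3.5928e+5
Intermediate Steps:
U = -1/653 ≈ -0.0015314
d(Z) = 1 (d(Z) = (2*Z)/((2*Z)) = (2*Z)*(1/(2*Z)) = 1)
h = -955/478 (h = -2 + 1/(477 + 1) = -2 + 1/478 = -955/478 ≈ -1.9979)
h + (228037 + 131242) = -955/478 + (228037 + 131242) = -955/478 + 359279 = 171734407/478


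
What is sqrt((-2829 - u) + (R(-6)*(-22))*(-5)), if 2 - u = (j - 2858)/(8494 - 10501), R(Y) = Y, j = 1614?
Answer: I*sqrt(1562158039)/669 ≈ 59.079*I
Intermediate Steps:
u = 2770/2007 (u = 2 - (1614 - 2858)/(8494 - 10501) = 2 - (-1244)/(-2007) = 2 - (-1244)*(-1)/2007 = 2 - 1*1244/2007 = 2 - 1244/2007 = 2770/2007 ≈ 1.3802)
sqrt((-2829 - u) + (R(-6)*(-22))*(-5)) = sqrt((-2829 - 1*2770/2007) - 6*(-22)*(-5)) = sqrt((-2829 - 2770/2007) + 132*(-5)) = sqrt(-5680573/2007 - 660) = sqrt(-7005193/2007) = I*sqrt(1562158039)/669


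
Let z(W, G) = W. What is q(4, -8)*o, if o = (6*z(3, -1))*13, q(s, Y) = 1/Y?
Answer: -117/4 ≈ -29.250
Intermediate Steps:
o = 234 (o = (6*3)*13 = 18*13 = 234)
q(4, -8)*o = 234/(-8) = -⅛*234 = -117/4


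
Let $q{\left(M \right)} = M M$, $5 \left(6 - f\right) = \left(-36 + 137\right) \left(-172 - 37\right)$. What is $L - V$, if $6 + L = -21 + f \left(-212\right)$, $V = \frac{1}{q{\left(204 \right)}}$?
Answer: $- \frac{186506390453}{208080} \approx -8.9632 \cdot 10^{5}$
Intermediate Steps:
$f = \frac{21139}{5}$ ($f = 6 - \frac{\left(-36 + 137\right) \left(-172 - 37\right)}{5} = 6 - \frac{101 \left(-209\right)}{5} = 6 - - \frac{21109}{5} = 6 + \frac{21109}{5} = \frac{21139}{5} \approx 4227.8$)
$q{\left(M \right)} = M^{2}$
$V = \frac{1}{41616}$ ($V = \frac{1}{204^{2}} = \frac{1}{41616} \approx 2.4029 \cdot 10^{-5}$)
$L = - \frac{4481603}{5}$ ($L = -6 + \left(-21 + \frac{21139}{5} \left(-212\right)\right) = -6 - \frac{4481573}{5} = - \frac{4481603}{5} \approx -8.9632 \cdot 10^{5}$)
$L - V = - \frac{4481603}{5} - \frac{1}{41616} = - \frac{186506390453}{208080}$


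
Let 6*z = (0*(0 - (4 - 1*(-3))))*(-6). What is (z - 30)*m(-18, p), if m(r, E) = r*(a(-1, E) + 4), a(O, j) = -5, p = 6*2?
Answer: -540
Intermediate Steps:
p = 12
z = 0 (z = ((0*(0 - (4 - 1*(-3))))*(-6))/6 = ((0*(0 - (4 + 3)))*(-6))/6 = ((0*(0 - 1*7))*(-6))/6 = ((0*(0 - 7))*(-6))/6 = ((0*(-7))*(-6))/6 = (0*(-6))/6 = (⅙)*0 = 0)
m(r, E) = -r (m(r, E) = r*(-5 + 4) = r*(-1) = -r)
(z - 30)*m(-18, p) = (0 - 30)*(-1*(-18)) = -30*18 = -540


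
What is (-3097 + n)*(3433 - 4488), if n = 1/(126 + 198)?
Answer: 1058615485/324 ≈ 3.2673e+6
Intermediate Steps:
n = 1/324 ≈ 0.0030864
(-3097 + n)*(3433 - 4488) = (-3097 + 1/324)*(3433 - 4488) = -1003427/324*(-1055) = 1058615485/324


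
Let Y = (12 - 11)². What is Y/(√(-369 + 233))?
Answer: -I*√34/68 ≈ -0.085749*I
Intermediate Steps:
Y = 1 (Y = 1² = 1)
Y/(√(-369 + 233)) = 1/√(-369 + 233) = 1/√(-136) = 1/(2*I*√34) = 1*(-I*√34/68) = -I*√34/68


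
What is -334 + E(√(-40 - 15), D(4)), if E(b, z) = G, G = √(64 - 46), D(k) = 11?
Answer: -334 + 3*√2 ≈ -329.76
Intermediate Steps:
G = 3*√2 (G = √18 = 3*√2 ≈ 4.2426)
E(b, z) = 3*√2
-334 + E(√(-40 - 15), D(4)) = -334 + 3*√2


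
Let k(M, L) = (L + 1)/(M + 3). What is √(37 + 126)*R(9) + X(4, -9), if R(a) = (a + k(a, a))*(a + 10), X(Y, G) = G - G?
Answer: 1121*√163/6 ≈ 2385.3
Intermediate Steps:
X(Y, G) = 0
k(M, L) = (1 + L)/(3 + M)
R(a) = (10 + a)*(a + (1 + a)/(3 + a)) (R(a) = (a + (1 + a)/(3 + a))*(a + 10) = (a + (1 + a)/(3 + a))*(10 + a) = (10 + a)*(a + (1 + a)/(3 + a)))
√(37 + 126)*R(9) + X(4, -9) = √(37 + 126)*((10 + 9³ + 14*9² + 41*9)/(3 + 9)) + 0 = √163*((10 + 729 + 14*81 + 369)/12) + 0 = √163*((10 + 729 + 1134 + 369)/12) + 0 = √163*((1/12)*2242) + 0 = √163*(1121/6) + 0 = 1121*√163/6 + 0 = 1121*√163/6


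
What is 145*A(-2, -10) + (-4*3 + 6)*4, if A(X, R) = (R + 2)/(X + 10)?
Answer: -169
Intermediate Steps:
A(X, R) = (2 + R)/(10 + X)
145*A(-2, -10) + (-4*3 + 6)*4 = 145*((2 - 10)/(10 - 2)) + (-4*3 + 6)*4 = 145*(-8/8) + (-12 + 6)*4 = 145*((⅛)*(-8)) - 6*4 = 145*(-1) - 24 = -145 - 24 = -169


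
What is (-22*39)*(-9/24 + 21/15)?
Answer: -17589/20 ≈ -879.45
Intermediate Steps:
(-22*39)*(-9/24 + 21/15) = -858*(-9*1/24 + 21*(1/15)) = -858*(-3/8 + 7/5) = -858*41/40 = -17589/20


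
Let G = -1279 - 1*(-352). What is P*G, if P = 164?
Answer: -152028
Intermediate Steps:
G = -927 (G = -1279 + 352 = -927)
P*G = 164*(-927) = -152028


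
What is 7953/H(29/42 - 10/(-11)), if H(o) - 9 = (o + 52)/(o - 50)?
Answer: 177837033/176486 ≈ 1007.7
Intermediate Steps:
H(o) = 9 + (52 + o)/(-50 + o) (H(o) = 9 + (o + 52)/(o - 50) = 9 + (52 + o)/(-50 + o))
7953/H(29/42 - 10/(-11)) = 7953/((2*(-199 + 5*(29/42 - 10/(-11)))/(-50 + (29/42 - 10/(-11))))) = 7953/((2*(-199 + 5*(29*(1/42) - 10*(-1/11)))/(-50 + (29*(1/42) - 10*(-1/11))))) = 7953/((2*(-199 + 5*(29/42 + 10/11))/(-50 + (29/42 + 10/11)))) = 7953/((2*(-199 + 5*(739/462))/(-50 + 739/462))) = 7953/((2*(-199 + 3695/462)/(-22361/462))) = 7953/((2*(-462/22361)*(-88243/462))) = 7953/(176486/22361) = 7953*(22361/176486) = 177837033/176486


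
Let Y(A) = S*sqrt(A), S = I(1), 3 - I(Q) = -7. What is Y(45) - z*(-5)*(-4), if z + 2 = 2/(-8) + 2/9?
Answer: 365/9 + 30*sqrt(5) ≈ 107.64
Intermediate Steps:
I(Q) = 10 (I(Q) = 3 - 1*(-7) = 3 + 7 = 10)
z = -73/36 (z = -2 + (2/(-8) + 2/9) = -2 + (2*(-1/8) + 2*(1/9)) = -2 + (-1/4 + 2/9) = -2 - 1/36 = -73/36 ≈ -2.0278)
S = 10
Y(A) = 10*sqrt(A)
Y(45) - z*(-5)*(-4) = 10*sqrt(45) - (-73/36*(-5))*(-4) = 10*(3*sqrt(5)) - 365*(-4)/36 = 30*sqrt(5) - 1*(-365/9) = 30*sqrt(5) + 365/9 = 365/9 + 30*sqrt(5)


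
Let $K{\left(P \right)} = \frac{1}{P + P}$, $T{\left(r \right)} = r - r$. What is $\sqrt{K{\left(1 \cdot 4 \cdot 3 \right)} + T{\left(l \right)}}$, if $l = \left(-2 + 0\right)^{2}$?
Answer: $\frac{\sqrt{6}}{12} \approx 0.20412$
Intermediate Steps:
$l = 4$ ($l = \left(-2\right)^{2} = 4$)
$T{\left(r \right)} = 0$
$K{\left(P \right)} = \frac{1}{2 P}$
$\sqrt{K{\left(1 \cdot 4 \cdot 3 \right)} + T{\left(l \right)}} = \sqrt{\frac{1}{2 \cdot 1 \cdot 4 \cdot 3} + 0} = \sqrt{\frac{1}{2 \cdot 4 \cdot 3} + 0} = \sqrt{\frac{1}{2 \cdot 12} + 0} = \sqrt{\frac{1}{2} \cdot \frac{1}{12} + 0} = \sqrt{\frac{1}{24} + 0} = \sqrt{\frac{1}{24}} = \frac{\sqrt{6}}{12}$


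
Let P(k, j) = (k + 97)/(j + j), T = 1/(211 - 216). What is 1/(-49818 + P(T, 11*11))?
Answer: -5/249088 ≈ -2.0073e-5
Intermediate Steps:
T = -⅕ (T = 1/(-5) = -⅕ ≈ -0.20000)
P(k, j) = (97 + k)/(2*j) (P(k, j) = (97 + k)/((2*j)) = (97 + k)*(1/(2*j)) = (97 + k)/(2*j))
1/(-49818 + P(T, 11*11)) = 1/(-49818 + (97 - ⅕)/(2*((11*11)))) = 1/(-49818 + (½)*(484/5)/121) = 1/(-49818 + (½)*(1/121)*(484/5)) = 1/(-49818 + ⅖) = 1/(-249088/5) = -5/249088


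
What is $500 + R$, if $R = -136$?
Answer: $364$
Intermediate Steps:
$500 + R = 500 - 136 = 364$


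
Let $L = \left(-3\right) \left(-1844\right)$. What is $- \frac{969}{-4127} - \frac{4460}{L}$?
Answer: $- \frac{3261478}{5707641} \approx -0.57142$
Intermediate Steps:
$L = 5532$
$- \frac{969}{-4127} - \frac{4460}{L} = - \frac{969}{-4127} - \frac{4460}{5532} = \left(-969\right) \left(- \frac{1}{4127}\right) - \frac{1115}{1383} = \frac{969}{4127} - \frac{1115}{1383} = - \frac{3261478}{5707641}$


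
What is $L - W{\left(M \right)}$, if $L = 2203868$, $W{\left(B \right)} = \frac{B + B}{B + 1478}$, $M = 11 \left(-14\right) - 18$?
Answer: $\frac{1439125976}{653} \approx 2.2039 \cdot 10^{6}$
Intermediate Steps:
$M = -172$ ($M = -154 - 18 = -172$)
$W{\left(B \right)} = \frac{2 B}{1478 + B}$
$L - W{\left(M \right)} = 2203868 - 2 \left(-172\right) \frac{1}{1478 - 172} = 2203868 - 2 \left(-172\right) \frac{1}{1306} = 2203868 - - \frac{172}{653} = 2203868 + \frac{172}{653} = \frac{1439125976}{653}$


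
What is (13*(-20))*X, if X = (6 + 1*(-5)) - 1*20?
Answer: 4940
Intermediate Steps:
X = -19 (X = (6 - 5) - 20 = 1 - 20 = -19)
(13*(-20))*X = (13*(-20))*(-19) = -260*(-19) = 4940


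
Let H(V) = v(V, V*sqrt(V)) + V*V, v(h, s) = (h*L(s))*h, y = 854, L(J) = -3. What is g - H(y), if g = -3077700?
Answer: -1619068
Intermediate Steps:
v(h, s) = -3*h**2 (v(h, s) = (h*(-3))*h = (-3*h)*h = -3*h**2)
H(V) = -2*V**2 (H(V) = -3*V**2 + V*V = -3*V**2 + V**2 = -2*V**2)
g - H(y) = -3077700 - (-2)*854**2 = -3077700 - (-2)*729316 = -3077700 - 1*(-1458632) = -3077700 + 1458632 = -1619068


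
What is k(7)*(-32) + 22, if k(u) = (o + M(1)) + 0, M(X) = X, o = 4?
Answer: -138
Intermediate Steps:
k(u) = 5 (k(u) = (4 + 1) + 0 = 5 + 0 = 5)
k(7)*(-32) + 22 = 5*(-32) + 22 = -160 + 22 = -138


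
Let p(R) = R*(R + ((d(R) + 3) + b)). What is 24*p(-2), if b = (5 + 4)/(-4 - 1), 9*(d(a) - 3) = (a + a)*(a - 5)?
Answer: -3824/15 ≈ -254.93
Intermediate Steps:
d(a) = 3 + 2*a*(-5 + a)/9 (d(a) = 3 + ((a + a)*(a - 5))/9 = 3 + ((2*a)*(-5 + a))/9 = 3 + (2*a*(-5 + a))/9 = 3 + 2*a*(-5 + a)/9)
b = -9/5 (b = 9/(-5) = 9*(-⅕) = -9/5 ≈ -1.8000)
p(R) = R*(21/5 - R/9 + 2*R²/9) (p(R) = R*(R + (((3 - 10*R/9 + 2*R²/9) + 3) - 9/5)) = R*(R + ((6 - 10*R/9 + 2*R²/9) - 9/5)) = R*(R + (21/5 - 10*R/9 + 2*R²/9)) = R*(21/5 - R/9 + 2*R²/9))
24*p(-2) = 24*((1/45)*(-2)*(189 - 5*(-2) + 10*(-2)²)) = 24*((1/45)*(-2)*(189 + 10 + 10*4)) = 24*((1/45)*(-2)*(189 + 10 + 40)) = 24*((1/45)*(-2)*239) = 24*(-478/45) = -3824/15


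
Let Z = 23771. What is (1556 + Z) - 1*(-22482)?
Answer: 47809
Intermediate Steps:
(1556 + Z) - 1*(-22482) = (1556 + 23771) - 1*(-22482) = 25327 + 22482 = 47809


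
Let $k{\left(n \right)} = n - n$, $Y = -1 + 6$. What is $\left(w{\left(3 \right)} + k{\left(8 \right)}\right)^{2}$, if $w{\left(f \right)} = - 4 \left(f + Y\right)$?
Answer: $1024$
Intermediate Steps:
$Y = 5$
$k{\left(n \right)} = 0$
$w{\left(f \right)} = -20 - 4 f$ ($w{\left(f \right)} = - 4 \left(f + 5\right) = - 4 \left(5 + f\right) = -20 - 4 f$)
$\left(w{\left(3 \right)} + k{\left(8 \right)}\right)^{2} = \left(\left(-20 - 12\right) + 0\right)^{2} = \left(-32 + 0\right)^{2} = \left(-32\right)^{2} = 1024$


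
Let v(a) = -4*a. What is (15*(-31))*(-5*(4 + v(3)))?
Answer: -18600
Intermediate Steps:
(15*(-31))*(-5*(4 + v(3))) = (15*(-31))*(-5*(4 - 4*3)) = -(-2325)*(4 - 12) = -(-2325)*(-8) = -465*40 = -18600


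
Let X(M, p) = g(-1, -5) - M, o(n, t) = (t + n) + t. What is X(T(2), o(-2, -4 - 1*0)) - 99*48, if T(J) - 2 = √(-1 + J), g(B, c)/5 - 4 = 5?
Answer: -4710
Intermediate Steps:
o(n, t) = n + 2*t (o(n, t) = (n + t) + t = n + 2*t)
g(B, c) = 45 (g(B, c) = 20 + 5*5 = 20 + 25 = 45)
T(J) = 2 + √(-1 + J)
X(M, p) = 45 - M
X(T(2), o(-2, -4 - 1*0)) - 99*48 = (45 - (2 + √(-1 + 2))) - 99*48 = (45 - (2 + √1)) - 4752 = (45 - (2 + 1)) - 4752 = (45 - 1*3) - 4752 = (45 - 3) - 4752 = 42 - 4752 = -4710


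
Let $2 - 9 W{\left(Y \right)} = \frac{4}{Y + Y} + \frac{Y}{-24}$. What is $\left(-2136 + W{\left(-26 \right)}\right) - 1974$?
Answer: $- \frac{5770285}{1404} \approx -4109.9$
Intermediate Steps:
$W{\left(Y \right)} = \frac{2}{9} - \frac{2}{9 Y} + \frac{Y}{216}$ ($W{\left(Y \right)} = \frac{2}{9} - \frac{\frac{4}{Y + Y} + \frac{Y}{-24}}{9} = \frac{2}{9} - \frac{\frac{4}{2 Y} + Y \left(- \frac{1}{24}\right)}{9} = \frac{2}{9} - \frac{4 \frac{1}{2 Y} - \frac{Y}{24}}{9} = \frac{2}{9} - \frac{\frac{2}{Y} - \frac{Y}{24}}{9} = \frac{2}{9} + \left(- \frac{2}{9 Y} + \frac{Y}{216}\right) = \frac{2}{9} - \frac{2}{9 Y} + \frac{Y}{216}$)
$\left(-2136 + W{\left(-26 \right)}\right) - 1974 = \left(-2136 + \frac{-48 - 26 \left(48 - 26\right)}{216 \left(-26\right)}\right) - 1974 = \left(-2136 + \frac{1}{216} \left(- \frac{1}{26}\right) \left(-48 - 572\right)\right) - 1974 = \left(-2136 + \frac{1}{216} \left(- \frac{1}{26}\right) \left(-620\right)\right) - 1974 = \left(-2136 + \frac{155}{1404}\right) - 1974 = - \frac{2998789}{1404} - 1974 = - \frac{5770285}{1404}$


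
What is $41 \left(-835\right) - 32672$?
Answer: $-66907$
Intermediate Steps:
$41 \left(-835\right) - 32672 = -34235 - 32672 = -66907$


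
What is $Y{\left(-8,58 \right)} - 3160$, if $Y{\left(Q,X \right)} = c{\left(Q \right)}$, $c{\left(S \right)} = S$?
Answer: $-3168$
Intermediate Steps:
$Y{\left(Q,X \right)} = Q$
$Y{\left(-8,58 \right)} - 3160 = -8 - 3160 = -3168$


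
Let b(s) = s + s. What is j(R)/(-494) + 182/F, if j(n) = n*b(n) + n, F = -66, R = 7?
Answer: -48419/16302 ≈ -2.9701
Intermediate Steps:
b(s) = 2*s
j(n) = n + 2*n**2 (j(n) = n*(2*n) + n = 2*n**2 + n = n + 2*n**2)
j(R)/(-494) + 182/F = (7*(1 + 2*7))/(-494) + 182/(-66) = (7*(1 + 14))*(-1/494) + 182*(-1/66) = (7*15)*(-1/494) - 91/33 = 105*(-1/494) - 91/33 = -105/494 - 91/33 = -48419/16302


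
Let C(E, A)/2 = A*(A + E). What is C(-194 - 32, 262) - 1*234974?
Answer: -216110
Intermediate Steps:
C(E, A) = 2*A*(A + E) (C(E, A) = 2*(A*(A + E)) = 2*A*(A + E))
C(-194 - 32, 262) - 1*234974 = 2*262*(262 + (-194 - 32)) - 1*234974 = 2*262*(262 - 226) - 234974 = 2*262*36 - 234974 = 18864 - 234974 = -216110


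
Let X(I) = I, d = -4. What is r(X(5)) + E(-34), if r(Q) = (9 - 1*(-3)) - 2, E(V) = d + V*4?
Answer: -130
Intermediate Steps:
E(V) = -4 + 4*V (E(V) = -4 + V*4 = -4 + 4*V)
r(Q) = 10 (r(Q) = (9 + 3) - 2 = 12 - 2 = 10)
r(X(5)) + E(-34) = 10 + (-4 + 4*(-34)) = 10 + (-4 - 136) = 10 - 140 = -130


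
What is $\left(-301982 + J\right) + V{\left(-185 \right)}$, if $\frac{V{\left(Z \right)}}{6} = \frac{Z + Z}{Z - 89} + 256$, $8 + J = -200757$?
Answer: $- \frac{68664797}{137} \approx -5.012 \cdot 10^{5}$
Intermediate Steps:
$J = -200765$ ($J = -8 - 200757 = -200765$)
$V{\left(Z \right)} = 1536 + \frac{12 Z}{-89 + Z}$ ($V{\left(Z \right)} = 6 \left(\frac{Z + Z}{Z - 89} + 256\right) = 6 \left(\frac{2 Z}{-89 + Z} + 256\right) = 6 \left(256 + \frac{2 Z}{-89 + Z}\right) = 1536 + \frac{12 Z}{-89 + Z}$)
$\left(-301982 + J\right) + V{\left(-185 \right)} = \left(-301982 - 200765\right) + \frac{12 \left(-11392 + 129 \left(-185\right)\right)}{-89 - 185} = -502747 + \frac{12 \left(-11392 - 23865\right)}{-274} = -502747 + 12 \left(- \frac{1}{274}\right) \left(-35257\right) = -502747 + \frac{211542}{137} = - \frac{68664797}{137}$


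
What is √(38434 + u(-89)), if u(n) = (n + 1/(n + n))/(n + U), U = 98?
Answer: 5*√438274626/534 ≈ 196.02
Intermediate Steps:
u(n) = (n + 1/(2*n))/(98 + n) (u(n) = (n + 1/(n + n))/(n + 98) = (n + 1/(2*n))/(98 + n))
√(38434 + u(-89)) = √(38434 + (½ + (-89)²)/((-89)*(98 - 89))) = √(38434 - 1/89*(½ + 7921)/9) = √(38434 - 1/89*⅑*15843/2) = √(38434 - 5281/534) = √(20518475/534) = 5*√438274626/534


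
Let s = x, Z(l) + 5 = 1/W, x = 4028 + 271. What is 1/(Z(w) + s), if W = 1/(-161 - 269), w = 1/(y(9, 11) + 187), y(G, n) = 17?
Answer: 1/3864 ≈ 0.00025880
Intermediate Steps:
w = 1/204 (w = 1/(17 + 187) = 1/204 ≈ 0.0049020)
W = -1/430 (W = 1/(-430) = -1/430 ≈ -0.0023256)
x = 4299
Z(l) = -435 (Z(l) = -5 + 1/(-1/430) = -5 - 430 = -435)
s = 4299
1/(Z(w) + s) = 1/(-435 + 4299) = 1/3864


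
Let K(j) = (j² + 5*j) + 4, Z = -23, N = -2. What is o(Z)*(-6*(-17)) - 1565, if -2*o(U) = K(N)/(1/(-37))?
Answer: -5339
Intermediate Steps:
K(j) = 4 + j² + 5*j
o(U) = -37 (o(U) = -(4 + (-2)² + 5*(-2))/(2*(1/(-37))) = -(4 + 4 - 10)/(2*(-1/37)) = -(-1)*(-37) = -½*74 = -37)
o(Z)*(-6*(-17)) - 1565 = -(-222)*(-17) - 1565 = -37*102 - 1565 = -3774 - 1565 = -5339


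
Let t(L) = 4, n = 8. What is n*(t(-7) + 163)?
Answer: 1336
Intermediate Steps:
n*(t(-7) + 163) = 8*(4 + 163) = 8*167 = 1336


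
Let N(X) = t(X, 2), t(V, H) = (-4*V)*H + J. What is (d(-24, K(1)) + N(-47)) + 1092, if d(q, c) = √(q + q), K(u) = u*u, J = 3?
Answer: 1471 + 4*I*√3 ≈ 1471.0 + 6.9282*I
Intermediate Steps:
K(u) = u²
t(V, H) = 3 - 4*H*V (t(V, H) = (-4*V)*H + 3 = -4*H*V + 3 = 3 - 4*H*V)
N(X) = 3 - 8*X (N(X) = 3 - 4*2*X = 3 - 8*X)
d(q, c) = √2*√q (d(q, c) = √(2*q) = √2*√q)
(d(-24, K(1)) + N(-47)) + 1092 = (√2*√(-24) + (3 - 8*(-47))) + 1092 = (√2*(2*I*√6) + (3 + 376)) + 1092 = (4*I*√3 + 379) + 1092 = (379 + 4*I*√3) + 1092 = 1471 + 4*I*√3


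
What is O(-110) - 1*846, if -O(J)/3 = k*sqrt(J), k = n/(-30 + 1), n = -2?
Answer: -846 - 6*I*sqrt(110)/29 ≈ -846.0 - 2.1699*I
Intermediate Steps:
k = 2/29 (k = -2/(-30 + 1) = -2/(-29) = -2*(-1/29) = 2/29 ≈ 0.068966)
O(J) = -6*sqrt(J)/29
O(-110) - 1*846 = -6*I*sqrt(110)/29 - 1*846 = -6*I*sqrt(110)/29 - 846 = -846 - 6*I*sqrt(110)/29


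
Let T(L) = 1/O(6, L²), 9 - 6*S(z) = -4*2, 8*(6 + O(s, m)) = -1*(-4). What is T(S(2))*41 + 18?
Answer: 116/11 ≈ 10.545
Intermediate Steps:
O(s, m) = -11/2 (O(s, m) = -6 + (-1*(-4))/8 = -6 + (⅛)*4 = -6 + ½ = -11/2)
S(z) = 17/6 (S(z) = 3/2 - (-2)*2/3 = 3/2 - ⅙*(-8) = 3/2 + 4/3 = 17/6)
T(L) = -2/11 (T(L) = 1/(-11/2) = -2/11)
T(S(2))*41 + 18 = -2/11*41 + 18 = -82/11 + 18 = 116/11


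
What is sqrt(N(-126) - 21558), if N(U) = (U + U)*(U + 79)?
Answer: I*sqrt(9714) ≈ 98.56*I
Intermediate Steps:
N(U) = 2*U*(79 + U) (N(U) = (2*U)*(79 + U) = 2*U*(79 + U))
sqrt(N(-126) - 21558) = sqrt(2*(-126)*(79 - 126) - 21558) = sqrt(2*(-126)*(-47) - 21558) = sqrt(11844 - 21558) = sqrt(-9714) = I*sqrt(9714)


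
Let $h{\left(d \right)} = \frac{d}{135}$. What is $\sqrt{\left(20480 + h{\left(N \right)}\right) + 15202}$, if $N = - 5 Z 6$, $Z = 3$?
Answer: $\frac{2 \sqrt{80283}}{3} \approx 188.9$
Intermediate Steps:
$N = -90$ ($N = \left(-5\right) 3 \cdot 6 = \left(-15\right) 6 = -90$)
$h{\left(d \right)} = \frac{d}{135}$ ($h{\left(d \right)} = d \frac{1}{135} = \frac{d}{135}$)
$\sqrt{\left(20480 + h{\left(N \right)}\right) + 15202} = \sqrt{\left(20480 + \frac{1}{135} \left(-90\right)\right) + 15202} = \sqrt{\left(20480 - \frac{2}{3}\right) + 15202} = \sqrt{\frac{61438}{3} + 15202} = \sqrt{\frac{107044}{3}} = \frac{2 \sqrt{80283}}{3}$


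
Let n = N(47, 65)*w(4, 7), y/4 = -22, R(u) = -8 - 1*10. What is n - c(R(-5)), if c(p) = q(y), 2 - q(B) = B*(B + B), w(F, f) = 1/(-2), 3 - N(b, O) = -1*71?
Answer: 15449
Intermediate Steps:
R(u) = -18 (R(u) = -8 - 10 = -18)
N(b, O) = 74 (N(b, O) = 3 - (-1)*71 = 3 - 1*(-71) = 3 + 71 = 74)
w(F, f) = -½
y = -88 (y = 4*(-22) = -88)
q(B) = 2 - 2*B² (q(B) = 2 - B*(B + B) = 2 - B*2*B = 2 - 2*B²)
c(p) = -15486 (c(p) = 2 - 2*(-88)² = 2 - 2*7744 = 2 - 15488 = -15486)
n = -37 (n = 74*(-½) = -37)
n - c(R(-5)) = -37 - 1*(-15486) = -37 + 15486 = 15449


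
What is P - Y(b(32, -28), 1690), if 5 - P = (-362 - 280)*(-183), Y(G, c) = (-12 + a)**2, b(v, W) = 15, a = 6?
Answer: -117517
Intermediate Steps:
Y(G, c) = 36 (Y(G, c) = (-12 + 6)**2 = (-6)**2 = 36)
P = -117481 (P = 5 - (-362 - 280)*(-183) = 5 - (-642)*(-183) = 5 - 1*117486 = 5 - 117486 = -117481)
P - Y(b(32, -28), 1690) = -117481 - 1*36 = -117481 - 36 = -117517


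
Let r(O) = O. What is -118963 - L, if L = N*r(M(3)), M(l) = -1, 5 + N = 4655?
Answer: -114313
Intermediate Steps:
N = 4650 (N = -5 + 4655 = 4650)
L = -4650 (L = 4650*(-1) = -4650)
-118963 - L = -118963 - 1*(-4650) = -118963 + 4650 = -114313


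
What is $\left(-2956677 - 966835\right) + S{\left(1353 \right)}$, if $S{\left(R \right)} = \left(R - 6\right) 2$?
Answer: $-3920818$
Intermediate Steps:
$S{\left(R \right)} = -12 + 2 R$ ($S{\left(R \right)} = \left(-6 + R\right) 2 = -12 + 2 R$)
$\left(-2956677 - 966835\right) + S{\left(1353 \right)} = \left(-2956677 - 966835\right) + \left(-12 + 2 \cdot 1353\right) = -3923512 + \left(-12 + 2706\right) = -3923512 + 2694 = -3920818$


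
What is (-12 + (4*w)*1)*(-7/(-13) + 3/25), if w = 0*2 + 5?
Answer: 1712/325 ≈ 5.2677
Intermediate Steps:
w = 5 (w = 0 + 5 = 5)
(-12 + (4*w)*1)*(-7/(-13) + 3/25) = (-12 + (4*5)*1)*(-7/(-13) + 3/25) = (-12 + 20*1)*(-7*(-1/13) + 3*(1/25)) = (-12 + 20)*(7/13 + 3/25) = 8*(214/325) = 1712/325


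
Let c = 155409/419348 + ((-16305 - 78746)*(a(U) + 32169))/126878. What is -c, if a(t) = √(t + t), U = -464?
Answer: 641109412226655/26603017772 + 190102*I*√58/63439 ≈ 24099.0 + 22.822*I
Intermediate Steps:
a(t) = √2*√t (a(t) = √(2*t) = √2*√t)
c = -641109412226655/26603017772 - 190102*I*√58/63439 (c = 155409/419348 + ((-16305 - 78746)*(√2*√(-464) + 32169))/126878 = 155409*(1/419348) - 95051*(√2*(4*I*√29) + 32169)*(1/126878) = 155409/419348 - 95051*(4*I*√58 + 32169)*(1/126878) = 155409/419348 - 95051*(32169 + 4*I*√58)*(1/126878) = 155409/419348 + (-3057695619 - 380204*I*√58)*(1/126878) = 155409/419348 + (-3057695619/126878 - 190102*I*√58/63439) = -641109412226655/26603017772 - 190102*I*√58/63439 ≈ -24099.0 - 22.822*I)
-c = -(-641109412226655/26603017772 - 190102*I*√58/63439) = 641109412226655/26603017772 + 190102*I*√58/63439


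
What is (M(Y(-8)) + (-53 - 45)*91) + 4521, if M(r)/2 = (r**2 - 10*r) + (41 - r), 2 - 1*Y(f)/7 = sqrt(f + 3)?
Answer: -4721 - 238*I*sqrt(5) ≈ -4721.0 - 532.18*I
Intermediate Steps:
Y(f) = 14 - 7*sqrt(3 + f) (Y(f) = 14 - 7*sqrt(f + 3) = 14 - 7*sqrt(3 + f))
M(r) = 82 - 22*r + 2*r**2 (M(r) = 2*((r**2 - 10*r) + (41 - r)) = 2*(41 + r**2 - 11*r) = 82 - 22*r + 2*r**2)
(M(Y(-8)) + (-53 - 45)*91) + 4521 = ((82 - 22*(14 - 7*sqrt(3 - 8)) + 2*(14 - 7*sqrt(3 - 8))**2) + (-53 - 45)*91) + 4521 = ((82 - 22*(14 - 7*I*sqrt(5)) + 2*(14 - 7*I*sqrt(5))**2) - 98*91) + 4521 = ((82 - 22*(14 - 7*I*sqrt(5)) + 2*(14 - 7*I*sqrt(5))**2) - 8918) + 4521 = ((82 + (-308 + 154*I*sqrt(5)) + 2*(14 - 7*I*sqrt(5))**2) - 8918) + 4521 = ((-226 + 2*(14 - 7*I*sqrt(5))**2 + 154*I*sqrt(5)) - 8918) + 4521 = (-9144 + 2*(14 - 7*I*sqrt(5))**2 + 154*I*sqrt(5)) + 4521 = -4623 + 2*(14 - 7*I*sqrt(5))**2 + 154*I*sqrt(5)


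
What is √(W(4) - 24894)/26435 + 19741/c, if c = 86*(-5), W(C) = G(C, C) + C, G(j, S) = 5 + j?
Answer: -19741/430 + I*√24881/26435 ≈ -45.909 + 0.005967*I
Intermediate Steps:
W(C) = 5 + 2*C (W(C) = (5 + C) + C = 5 + 2*C)
c = -430
√(W(4) - 24894)/26435 + 19741/c = √((5 + 2*4) - 24894)/26435 + 19741/(-430) = √((5 + 8) - 24894)*(1/26435) + 19741*(-1/430) = √(13 - 24894)*(1/26435) - 19741/430 = √(-24881)*(1/26435) - 19741/430 = (I*√24881)*(1/26435) - 19741/430 = I*√24881/26435 - 19741/430 = -19741/430 + I*√24881/26435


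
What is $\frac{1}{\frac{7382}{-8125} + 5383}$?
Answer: $\frac{8125}{43729493} \approx 0.0001858$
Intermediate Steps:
$\frac{1}{\frac{7382}{-8125} + 5383} = \frac{1}{7382 \left(- \frac{1}{8125}\right) + 5383} = \frac{1}{- \frac{7382}{8125} + 5383} = \frac{1}{\frac{43729493}{8125}} = \frac{8125}{43729493}$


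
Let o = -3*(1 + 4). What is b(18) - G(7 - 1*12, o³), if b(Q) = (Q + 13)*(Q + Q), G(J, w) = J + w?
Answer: 4496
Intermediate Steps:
o = -15 (o = -3*5 = -15)
b(Q) = 2*Q*(13 + Q) (b(Q) = (13 + Q)*(2*Q) = 2*Q*(13 + Q))
b(18) - G(7 - 1*12, o³) = 2*18*(13 + 18) - ((7 - 1*12) + (-15)³) = 2*18*31 - ((7 - 12) - 3375) = 1116 - (-5 - 3375) = 1116 - 1*(-3380) = 1116 + 3380 = 4496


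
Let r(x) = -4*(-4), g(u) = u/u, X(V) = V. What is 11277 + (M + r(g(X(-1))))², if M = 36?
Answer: 13981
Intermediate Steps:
g(u) = 1
r(x) = 16
11277 + (M + r(g(X(-1))))² = 11277 + (36 + 16)² = 11277 + 52² = 11277 + 2704 = 13981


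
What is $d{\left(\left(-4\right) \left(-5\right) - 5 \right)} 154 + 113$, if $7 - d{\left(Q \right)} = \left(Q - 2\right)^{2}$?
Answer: $-24835$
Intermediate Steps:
$d{\left(Q \right)} = 7 - \left(-2 + Q\right)^{2}$ ($d{\left(Q \right)} = 7 - \left(Q - 2\right)^{2} = 7 - \left(-2 + Q\right)^{2}$)
$d{\left(\left(-4\right) \left(-5\right) - 5 \right)} 154 + 113 = \left(7 - \left(-2 - -15\right)^{2}\right) 154 + 113 = \left(7 - \left(-2 + \left(20 - 5\right)\right)^{2}\right) 154 + 113 = \left(7 - \left(-2 + 15\right)^{2}\right) 154 + 113 = \left(7 - 13^{2}\right) 154 + 113 = \left(7 - 169\right) 154 + 113 = \left(-162\right) 154 + 113 = -24948 + 113 = -24835$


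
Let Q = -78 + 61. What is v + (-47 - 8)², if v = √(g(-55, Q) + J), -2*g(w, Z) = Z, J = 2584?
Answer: 3025 + √10370/2 ≈ 3075.9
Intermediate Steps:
Q = -17
g(w, Z) = -Z/2
v = √10370/2 (v = √(-½*(-17) + 2584) = √(17/2 + 2584) = √(5185/2) = √10370/2 ≈ 50.917)
v + (-47 - 8)² = √10370/2 + (-47 - 8)² = √10370/2 + (-55)² = √10370/2 + 3025 = 3025 + √10370/2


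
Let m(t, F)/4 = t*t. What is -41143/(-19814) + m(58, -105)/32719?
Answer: 1612775001/648294266 ≈ 2.4877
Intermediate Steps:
m(t, F) = 4*t**2 (m(t, F) = 4*(t*t) = 4*t**2)
-41143/(-19814) + m(58, -105)/32719 = -41143/(-19814) + (4*58**2)/32719 = -41143*(-1/19814) + (4*3364)*(1/32719) = 41143/19814 + 13456*(1/32719) = 41143/19814 + 13456/32719 = 1612775001/648294266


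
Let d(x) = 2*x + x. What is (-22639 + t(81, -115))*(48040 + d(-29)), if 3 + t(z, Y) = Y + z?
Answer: -1087382228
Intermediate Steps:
t(z, Y) = -3 + Y + z (t(z, Y) = -3 + (Y + z) = -3 + Y + z)
d(x) = 3*x
(-22639 + t(81, -115))*(48040 + d(-29)) = (-22639 + (-3 - 115 + 81))*(48040 + 3*(-29)) = (-22639 - 37)*(48040 - 87) = -22676*47953 = -1087382228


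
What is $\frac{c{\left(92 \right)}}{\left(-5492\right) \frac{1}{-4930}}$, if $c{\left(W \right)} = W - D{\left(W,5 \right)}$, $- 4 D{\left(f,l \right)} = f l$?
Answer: $\frac{510255}{2746} \approx 185.82$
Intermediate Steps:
$D{\left(f,l \right)} = - \frac{f l}{4}$
$c{\left(W \right)} = \frac{9 W}{4}$ ($c{\left(W \right)} = W - \left(- \frac{1}{4}\right) W 5 = W - - \frac{5 W}{4} = W + \frac{5 W}{4} = \frac{9 W}{4}$)
$\frac{c{\left(92 \right)}}{\left(-5492\right) \frac{1}{-4930}} = \frac{\frac{9}{4} \cdot 92}{\left(-5492\right) \frac{1}{-4930}} = \frac{207}{\left(-5492\right) \left(- \frac{1}{4930}\right)} = \frac{207}{\frac{2746}{2465}} = 207 \cdot \frac{2465}{2746} = \frac{510255}{2746}$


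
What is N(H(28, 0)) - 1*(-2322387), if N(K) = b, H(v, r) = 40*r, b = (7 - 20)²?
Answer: 2322556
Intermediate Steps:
b = 169 (b = (-13)² = 169)
N(K) = 169
N(H(28, 0)) - 1*(-2322387) = 169 - 1*(-2322387) = 169 + 2322387 = 2322556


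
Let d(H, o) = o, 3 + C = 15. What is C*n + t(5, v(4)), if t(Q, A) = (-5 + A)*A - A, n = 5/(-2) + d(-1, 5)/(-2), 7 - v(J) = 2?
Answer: -65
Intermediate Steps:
C = 12 (C = -3 + 15 = 12)
v(J) = 5 (v(J) = 7 - 1*2 = 7 - 2 = 5)
n = -5 (n = 5/(-2) + 5/(-2) = 5*(-1/2) + 5*(-1/2) = -5/2 - 5/2 = -5)
t(Q, A) = -A + A*(-5 + A) (t(Q, A) = A*(-5 + A) - A = -A + A*(-5 + A))
C*n + t(5, v(4)) = 12*(-5) + 5*(-6 + 5) = -60 + 5*(-1) = -60 - 5 = -65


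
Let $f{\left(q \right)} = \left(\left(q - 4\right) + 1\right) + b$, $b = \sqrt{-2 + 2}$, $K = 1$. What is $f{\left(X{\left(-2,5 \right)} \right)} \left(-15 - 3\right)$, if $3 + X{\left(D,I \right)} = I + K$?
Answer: $0$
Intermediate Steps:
$X{\left(D,I \right)} = -2 + I$ ($X{\left(D,I \right)} = -3 + \left(I + 1\right) = -3 + \left(1 + I\right) = -2 + I$)
$b = 0$ ($b = \sqrt{0} = 0$)
$f{\left(q \right)} = -3 + q$ ($f{\left(q \right)} = \left(\left(q - 4\right) + 1\right) + 0 = \left(\left(-4 + q\right) + 1\right) + 0 = \left(-3 + q\right) + 0 = -3 + q$)
$f{\left(X{\left(-2,5 \right)} \right)} \left(-15 - 3\right) = \left(-3 + \left(-2 + 5\right)\right) \left(-15 - 3\right) = \left(-3 + 3\right) \left(-15 - 3\right) = 0 \left(-18\right) = 0$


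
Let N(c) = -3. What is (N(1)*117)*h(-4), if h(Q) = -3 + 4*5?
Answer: -5967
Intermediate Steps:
h(Q) = 17 (h(Q) = -3 + 20 = 17)
(N(1)*117)*h(-4) = -3*117*17 = -351*17 = -5967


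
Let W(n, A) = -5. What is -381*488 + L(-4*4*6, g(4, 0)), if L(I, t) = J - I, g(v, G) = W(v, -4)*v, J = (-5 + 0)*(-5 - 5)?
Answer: -185782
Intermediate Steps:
J = 50 (J = -5*(-10) = 50)
g(v, G) = -5*v
L(I, t) = 50 - I
-381*488 + L(-4*4*6, g(4, 0)) = -381*488 + (50 - (-4*4)*6) = -185928 + (50 - (-16)*6) = -185928 + (50 - 1*(-96)) = -185928 + (50 + 96) = -185928 + 146 = -185782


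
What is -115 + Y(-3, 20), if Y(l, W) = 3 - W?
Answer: -132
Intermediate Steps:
-115 + Y(-3, 20) = -115 + (3 - 1*20) = -115 + (3 - 20) = -115 - 17 = -132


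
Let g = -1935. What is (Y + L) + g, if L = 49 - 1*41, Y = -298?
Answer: -2225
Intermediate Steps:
L = 8 (L = 49 - 41 = 8)
(Y + L) + g = (-298 + 8) - 1935 = -290 - 1935 = -2225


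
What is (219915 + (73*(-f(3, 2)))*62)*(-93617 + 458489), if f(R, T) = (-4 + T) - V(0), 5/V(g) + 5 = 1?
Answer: 81479383884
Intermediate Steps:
V(g) = -5/4 (V(g) = 5/(-5 + 1) = 5/(-4) = 5*(-¼) = -5/4)
f(R, T) = -11/4 + T (f(R, T) = (-4 + T) - 1*(-5/4) = (-4 + T) + 5/4 = -11/4 + T)
(219915 + (73*(-f(3, 2)))*62)*(-93617 + 458489) = (219915 + (73*(-(-11/4 + 2)))*62)*(-93617 + 458489) = (219915 + (73*(-1*(-¾)))*62)*364872 = (219915 + (73*(¾))*62)*364872 = (219915 + (219/4)*62)*364872 = (219915 + 6789/2)*364872 = (446619/2)*364872 = 81479383884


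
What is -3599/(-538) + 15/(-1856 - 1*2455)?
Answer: 5169073/773106 ≈ 6.6861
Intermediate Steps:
-3599/(-538) + 15/(-1856 - 1*2455) = -3599*(-1/538) + 15/(-1856 - 2455) = 3599/538 + 15/(-4311) = 3599/538 + 15*(-1/4311) = 3599/538 - 5/1437 = 5169073/773106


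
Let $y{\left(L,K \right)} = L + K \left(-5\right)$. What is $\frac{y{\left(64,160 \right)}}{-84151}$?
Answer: $\frac{736}{84151} \approx 0.0087462$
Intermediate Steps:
$y{\left(L,K \right)} = L - 5 K$
$\frac{y{\left(64,160 \right)}}{-84151} = \frac{64 - 800}{-84151} = \left(64 - 800\right) \left(- \frac{1}{84151}\right) = \left(-736\right) \left(- \frac{1}{84151}\right) = \frac{736}{84151}$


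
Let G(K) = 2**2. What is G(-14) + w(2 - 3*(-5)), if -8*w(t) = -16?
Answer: 6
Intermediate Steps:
G(K) = 4
w(t) = 2 (w(t) = -1/8*(-16) = 2)
G(-14) + w(2 - 3*(-5)) = 4 + 2 = 6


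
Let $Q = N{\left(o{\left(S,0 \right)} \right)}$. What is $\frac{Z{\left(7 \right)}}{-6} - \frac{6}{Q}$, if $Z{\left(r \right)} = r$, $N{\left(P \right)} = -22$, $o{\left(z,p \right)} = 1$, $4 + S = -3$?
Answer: $- \frac{59}{66} \approx -0.89394$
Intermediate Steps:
$S = -7$ ($S = -4 - 3 = -7$)
$Q = -22$
$\frac{Z{\left(7 \right)}}{-6} - \frac{6}{Q} = \frac{7}{-6} - \frac{6}{-22} = 7 \left(- \frac{1}{6}\right) - - \frac{3}{11} = - \frac{7}{6} + \frac{3}{11} = - \frac{59}{66}$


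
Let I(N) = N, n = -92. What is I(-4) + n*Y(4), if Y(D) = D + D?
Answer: -740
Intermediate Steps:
Y(D) = 2*D
I(-4) + n*Y(4) = -4 - 184*4 = -4 - 92*8 = -4 - 736 = -740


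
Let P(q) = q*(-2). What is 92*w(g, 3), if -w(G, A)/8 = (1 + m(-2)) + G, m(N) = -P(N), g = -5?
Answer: 5888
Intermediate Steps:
P(q) = -2*q
m(N) = 2*N (m(N) = -(-2)*N = 2*N)
w(G, A) = 24 - 8*G (w(G, A) = -8*((1 + 2*(-2)) + G) = -8*((1 - 4) + G) = -8*(-3 + G) = 24 - 8*G)
92*w(g, 3) = 92*(24 - 8*(-5)) = 92*(24 + 40) = 92*64 = 5888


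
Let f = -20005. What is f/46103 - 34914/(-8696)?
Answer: 717838331/200455844 ≈ 3.5810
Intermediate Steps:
f/46103 - 34914/(-8696) = -20005/46103 - 34914/(-8696) = -20005*1/46103 - 34914*(-1/8696) = -20005/46103 + 17457/4348 = 717838331/200455844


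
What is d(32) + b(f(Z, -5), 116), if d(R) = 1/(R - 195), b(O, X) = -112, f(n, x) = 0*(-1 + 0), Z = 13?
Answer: -18257/163 ≈ -112.01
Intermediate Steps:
f(n, x) = 0 (f(n, x) = 0*(-1) = 0)
d(R) = 1/(-195 + R)
d(32) + b(f(Z, -5), 116) = 1/(-195 + 32) - 112 = 1/(-163) - 112 = -1/163 - 112 = -18257/163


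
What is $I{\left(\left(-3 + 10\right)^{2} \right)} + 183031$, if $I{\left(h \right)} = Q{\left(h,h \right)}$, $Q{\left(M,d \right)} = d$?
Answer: $183080$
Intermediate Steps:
$I{\left(h \right)} = h$
$I{\left(\left(-3 + 10\right)^{2} \right)} + 183031 = \left(-3 + 10\right)^{2} + 183031 = 7^{2} + 183031 = 49 + 183031 = 183080$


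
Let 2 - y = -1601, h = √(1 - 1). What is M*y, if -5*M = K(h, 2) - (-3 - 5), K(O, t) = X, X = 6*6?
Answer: -70532/5 ≈ -14106.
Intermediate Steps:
h = 0 (h = √0 = 0)
y = 1603 (y = 2 - 1*(-1601) = 2 + 1601 = 1603)
X = 36
K(O, t) = 36
M = -44/5 (M = -(36 - (-3 - 5))/5 = -(36 - 1*(-8))/5 = -(36 + 8)/5 = -⅕*44 = -44/5 ≈ -8.8000)
M*y = -44/5*1603 = -70532/5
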